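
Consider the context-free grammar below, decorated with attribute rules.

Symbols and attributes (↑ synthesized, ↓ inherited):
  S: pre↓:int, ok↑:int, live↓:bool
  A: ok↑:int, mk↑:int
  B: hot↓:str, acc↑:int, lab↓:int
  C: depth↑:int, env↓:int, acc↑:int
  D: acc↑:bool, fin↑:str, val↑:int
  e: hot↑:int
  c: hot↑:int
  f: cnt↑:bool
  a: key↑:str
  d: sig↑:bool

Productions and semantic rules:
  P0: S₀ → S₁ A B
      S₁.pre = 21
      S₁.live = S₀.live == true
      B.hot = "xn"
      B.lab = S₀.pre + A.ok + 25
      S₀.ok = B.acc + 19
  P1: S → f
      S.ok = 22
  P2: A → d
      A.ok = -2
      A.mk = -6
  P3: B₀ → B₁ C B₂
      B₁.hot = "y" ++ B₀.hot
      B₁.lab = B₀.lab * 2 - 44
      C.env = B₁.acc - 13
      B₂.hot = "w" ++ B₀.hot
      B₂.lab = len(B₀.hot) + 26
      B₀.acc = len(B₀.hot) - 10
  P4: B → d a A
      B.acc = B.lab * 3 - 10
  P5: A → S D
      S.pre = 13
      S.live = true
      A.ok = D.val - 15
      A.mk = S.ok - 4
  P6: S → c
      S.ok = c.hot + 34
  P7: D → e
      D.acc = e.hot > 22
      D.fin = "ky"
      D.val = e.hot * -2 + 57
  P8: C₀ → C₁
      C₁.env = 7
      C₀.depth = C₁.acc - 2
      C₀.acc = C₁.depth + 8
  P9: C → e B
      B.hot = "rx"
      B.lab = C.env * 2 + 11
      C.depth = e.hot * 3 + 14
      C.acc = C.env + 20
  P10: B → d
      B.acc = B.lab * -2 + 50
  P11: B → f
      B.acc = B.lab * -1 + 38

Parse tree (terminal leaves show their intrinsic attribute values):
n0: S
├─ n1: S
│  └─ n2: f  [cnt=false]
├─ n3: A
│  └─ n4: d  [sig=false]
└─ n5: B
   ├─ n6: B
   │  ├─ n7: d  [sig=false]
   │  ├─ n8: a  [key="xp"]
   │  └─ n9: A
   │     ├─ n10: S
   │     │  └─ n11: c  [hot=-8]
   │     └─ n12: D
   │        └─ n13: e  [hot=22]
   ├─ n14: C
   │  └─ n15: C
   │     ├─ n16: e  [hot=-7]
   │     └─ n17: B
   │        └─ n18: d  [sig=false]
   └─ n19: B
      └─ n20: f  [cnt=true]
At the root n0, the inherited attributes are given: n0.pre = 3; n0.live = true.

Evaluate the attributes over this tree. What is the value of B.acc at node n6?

1. n0.pre = 3  [given at root]
2. n0.live = true  [given at root]
3. n1.pre = 21  [21]
4. n1.live = true  [S₀.live == true]
5. n2.cnt = false  [terminal]
6. n1.ok = 22  [22]
7. n4.sig = false  [terminal]
8. n3.ok = -2  [-2]
9. n3.mk = -6  [-6]
10. n5.hot = "xn"  ["xn"]
11. n5.lab = 26  [S₀.pre + A.ok + 25]
12. n6.hot = "yxn"  ["y" ++ B₀.hot]
13. n6.lab = 8  [B₀.lab * 2 - 44]
14. n7.sig = false  [terminal]
15. n8.key = "xp"  [terminal]
16. n10.pre = 13  [13]
17. n10.live = true  [true]
18. n11.hot = -8  [terminal]
19. n10.ok = 26  [c.hot + 34]
20. n13.hot = 22  [terminal]
21. n12.acc = false  [e.hot > 22]
22. n12.fin = "ky"  ["ky"]
23. n12.val = 13  [e.hot * -2 + 57]
24. n9.ok = -2  [D.val - 15]
25. n9.mk = 22  [S.ok - 4]
26. n6.acc = 14  [B.lab * 3 - 10]
27. n14.env = 1  [B₁.acc - 13]
28. n15.env = 7  [7]
29. n16.hot = -7  [terminal]
30. n17.hot = "rx"  ["rx"]
31. n17.lab = 25  [C.env * 2 + 11]
32. n18.sig = false  [terminal]
33. n17.acc = 0  [B.lab * -2 + 50]
34. n15.depth = -7  [e.hot * 3 + 14]
35. n15.acc = 27  [C.env + 20]
36. n14.depth = 25  [C₁.acc - 2]
37. n14.acc = 1  [C₁.depth + 8]
38. n19.hot = "wxn"  ["w" ++ B₀.hot]
39. n19.lab = 28  [len(B₀.hot) + 26]
40. n20.cnt = true  [terminal]
41. n19.acc = 10  [B.lab * -1 + 38]
42. n5.acc = -8  [len(B₀.hot) - 10]
43. n0.ok = 11  [B.acc + 19]

14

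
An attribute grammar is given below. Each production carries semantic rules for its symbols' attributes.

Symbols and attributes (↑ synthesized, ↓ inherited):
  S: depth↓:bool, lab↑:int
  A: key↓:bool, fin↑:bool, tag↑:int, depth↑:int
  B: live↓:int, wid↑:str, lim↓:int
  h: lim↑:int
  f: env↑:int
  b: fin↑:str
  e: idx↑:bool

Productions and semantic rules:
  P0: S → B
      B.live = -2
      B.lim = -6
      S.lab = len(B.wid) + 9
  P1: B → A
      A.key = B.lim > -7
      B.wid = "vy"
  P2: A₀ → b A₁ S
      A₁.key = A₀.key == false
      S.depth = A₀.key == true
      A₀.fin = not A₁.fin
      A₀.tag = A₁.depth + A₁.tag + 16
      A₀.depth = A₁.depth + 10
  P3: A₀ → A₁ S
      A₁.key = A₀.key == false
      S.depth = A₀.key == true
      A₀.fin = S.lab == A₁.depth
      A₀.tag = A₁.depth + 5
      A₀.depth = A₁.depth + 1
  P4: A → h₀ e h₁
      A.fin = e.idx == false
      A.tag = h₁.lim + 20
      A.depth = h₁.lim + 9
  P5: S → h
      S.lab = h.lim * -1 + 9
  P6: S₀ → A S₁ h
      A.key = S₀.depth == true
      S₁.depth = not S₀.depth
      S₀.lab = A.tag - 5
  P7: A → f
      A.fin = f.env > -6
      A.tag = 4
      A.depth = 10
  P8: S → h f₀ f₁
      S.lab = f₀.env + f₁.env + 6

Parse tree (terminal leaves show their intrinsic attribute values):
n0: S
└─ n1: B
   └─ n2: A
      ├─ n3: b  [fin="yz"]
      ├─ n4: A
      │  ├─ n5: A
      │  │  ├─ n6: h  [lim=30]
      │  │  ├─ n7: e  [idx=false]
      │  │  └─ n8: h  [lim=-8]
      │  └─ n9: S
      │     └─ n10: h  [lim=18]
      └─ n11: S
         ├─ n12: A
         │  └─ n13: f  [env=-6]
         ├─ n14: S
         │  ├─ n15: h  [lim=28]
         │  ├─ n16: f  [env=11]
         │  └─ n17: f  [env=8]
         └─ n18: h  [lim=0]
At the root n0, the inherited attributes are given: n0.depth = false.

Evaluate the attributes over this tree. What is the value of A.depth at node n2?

1. n0.depth = false  [given at root]
2. n1.live = -2  [-2]
3. n1.lim = -6  [-6]
4. n2.key = true  [B.lim > -7]
5. n3.fin = "yz"  [terminal]
6. n4.key = false  [A₀.key == false]
7. n5.key = true  [A₀.key == false]
8. n6.lim = 30  [terminal]
9. n7.idx = false  [terminal]
10. n8.lim = -8  [terminal]
11. n5.fin = true  [e.idx == false]
12. n5.tag = 12  [h₁.lim + 20]
13. n5.depth = 1  [h₁.lim + 9]
14. n9.depth = false  [A₀.key == true]
15. n10.lim = 18  [terminal]
16. n9.lab = -9  [h.lim * -1 + 9]
17. n4.fin = false  [S.lab == A₁.depth]
18. n4.tag = 6  [A₁.depth + 5]
19. n4.depth = 2  [A₁.depth + 1]
20. n11.depth = true  [A₀.key == true]
21. n12.key = true  [S₀.depth == true]
22. n13.env = -6  [terminal]
23. n12.fin = false  [f.env > -6]
24. n12.tag = 4  [4]
25. n12.depth = 10  [10]
26. n14.depth = false  [not S₀.depth]
27. n15.lim = 28  [terminal]
28. n16.env = 11  [terminal]
29. n17.env = 8  [terminal]
30. n14.lab = 25  [f₀.env + f₁.env + 6]
31. n18.lim = 0  [terminal]
32. n11.lab = -1  [A.tag - 5]
33. n2.fin = true  [not A₁.fin]
34. n2.tag = 24  [A₁.depth + A₁.tag + 16]
35. n2.depth = 12  [A₁.depth + 10]
36. n1.wid = "vy"  ["vy"]
37. n0.lab = 11  [len(B.wid) + 9]

12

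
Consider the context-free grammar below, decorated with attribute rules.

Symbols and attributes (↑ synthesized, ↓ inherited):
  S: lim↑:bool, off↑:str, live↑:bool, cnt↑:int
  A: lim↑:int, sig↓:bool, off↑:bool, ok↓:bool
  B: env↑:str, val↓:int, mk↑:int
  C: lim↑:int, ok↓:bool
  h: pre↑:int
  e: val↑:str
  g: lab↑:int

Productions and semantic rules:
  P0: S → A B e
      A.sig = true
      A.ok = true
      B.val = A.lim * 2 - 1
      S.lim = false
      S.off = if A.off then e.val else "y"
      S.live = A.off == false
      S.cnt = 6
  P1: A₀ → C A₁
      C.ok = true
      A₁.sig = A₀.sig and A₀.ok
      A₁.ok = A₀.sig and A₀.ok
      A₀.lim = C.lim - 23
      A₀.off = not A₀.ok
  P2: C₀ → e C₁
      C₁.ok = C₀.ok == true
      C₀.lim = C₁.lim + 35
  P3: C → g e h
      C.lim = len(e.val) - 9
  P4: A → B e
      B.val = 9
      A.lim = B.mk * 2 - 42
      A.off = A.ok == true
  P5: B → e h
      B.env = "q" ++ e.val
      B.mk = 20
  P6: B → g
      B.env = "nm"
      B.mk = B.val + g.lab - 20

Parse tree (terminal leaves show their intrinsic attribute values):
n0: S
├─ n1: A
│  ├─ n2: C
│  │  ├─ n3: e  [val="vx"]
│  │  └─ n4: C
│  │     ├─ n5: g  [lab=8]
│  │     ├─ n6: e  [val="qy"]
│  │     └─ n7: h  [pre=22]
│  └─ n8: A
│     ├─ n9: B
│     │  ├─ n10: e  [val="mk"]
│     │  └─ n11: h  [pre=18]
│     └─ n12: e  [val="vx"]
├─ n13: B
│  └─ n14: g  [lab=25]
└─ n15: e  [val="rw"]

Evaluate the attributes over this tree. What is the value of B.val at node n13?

9

1. n1.sig = true  [true]
2. n1.ok = true  [true]
3. n2.ok = true  [true]
4. n3.val = "vx"  [terminal]
5. n4.ok = true  [C₀.ok == true]
6. n5.lab = 8  [terminal]
7. n6.val = "qy"  [terminal]
8. n7.pre = 22  [terminal]
9. n4.lim = -7  [len(e.val) - 9]
10. n2.lim = 28  [C₁.lim + 35]
11. n8.sig = true  [A₀.sig and A₀.ok]
12. n8.ok = true  [A₀.sig and A₀.ok]
13. n9.val = 9  [9]
14. n10.val = "mk"  [terminal]
15. n11.pre = 18  [terminal]
16. n9.env = "qmk"  ["q" ++ e.val]
17. n9.mk = 20  [20]
18. n12.val = "vx"  [terminal]
19. n8.lim = -2  [B.mk * 2 - 42]
20. n8.off = true  [A.ok == true]
21. n1.lim = 5  [C.lim - 23]
22. n1.off = false  [not A₀.ok]
23. n13.val = 9  [A.lim * 2 - 1]
24. n14.lab = 25  [terminal]
25. n13.env = "nm"  ["nm"]
26. n13.mk = 14  [B.val + g.lab - 20]
27. n15.val = "rw"  [terminal]
28. n0.lim = false  [false]
29. n0.off = "y"  [if A.off then e.val else "y"]
30. n0.live = true  [A.off == false]
31. n0.cnt = 6  [6]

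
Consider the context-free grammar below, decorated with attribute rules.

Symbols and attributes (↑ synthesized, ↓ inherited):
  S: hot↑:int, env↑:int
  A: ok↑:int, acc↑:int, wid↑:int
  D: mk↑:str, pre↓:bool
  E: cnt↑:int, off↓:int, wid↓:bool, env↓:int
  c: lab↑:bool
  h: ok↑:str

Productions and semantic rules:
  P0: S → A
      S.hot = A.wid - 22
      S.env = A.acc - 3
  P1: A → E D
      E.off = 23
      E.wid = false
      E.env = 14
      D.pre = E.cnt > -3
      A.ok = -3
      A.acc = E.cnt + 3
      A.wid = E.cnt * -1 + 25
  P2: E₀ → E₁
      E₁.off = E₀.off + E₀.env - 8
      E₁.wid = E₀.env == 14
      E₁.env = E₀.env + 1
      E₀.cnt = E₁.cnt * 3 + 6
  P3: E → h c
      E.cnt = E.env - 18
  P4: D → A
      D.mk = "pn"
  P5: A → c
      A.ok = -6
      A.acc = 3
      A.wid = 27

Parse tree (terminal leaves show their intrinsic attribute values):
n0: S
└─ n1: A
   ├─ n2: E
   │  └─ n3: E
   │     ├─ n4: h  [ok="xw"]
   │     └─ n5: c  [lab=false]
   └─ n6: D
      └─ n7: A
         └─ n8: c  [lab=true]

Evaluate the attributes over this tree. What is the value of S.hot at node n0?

1. n2.off = 23  [23]
2. n2.wid = false  [false]
3. n2.env = 14  [14]
4. n3.off = 29  [E₀.off + E₀.env - 8]
5. n3.wid = true  [E₀.env == 14]
6. n3.env = 15  [E₀.env + 1]
7. n4.ok = "xw"  [terminal]
8. n5.lab = false  [terminal]
9. n3.cnt = -3  [E.env - 18]
10. n2.cnt = -3  [E₁.cnt * 3 + 6]
11. n6.pre = false  [E.cnt > -3]
12. n8.lab = true  [terminal]
13. n7.ok = -6  [-6]
14. n7.acc = 3  [3]
15. n7.wid = 27  [27]
16. n6.mk = "pn"  ["pn"]
17. n1.ok = -3  [-3]
18. n1.acc = 0  [E.cnt + 3]
19. n1.wid = 28  [E.cnt * -1 + 25]
20. n0.hot = 6  [A.wid - 22]
21. n0.env = -3  [A.acc - 3]

6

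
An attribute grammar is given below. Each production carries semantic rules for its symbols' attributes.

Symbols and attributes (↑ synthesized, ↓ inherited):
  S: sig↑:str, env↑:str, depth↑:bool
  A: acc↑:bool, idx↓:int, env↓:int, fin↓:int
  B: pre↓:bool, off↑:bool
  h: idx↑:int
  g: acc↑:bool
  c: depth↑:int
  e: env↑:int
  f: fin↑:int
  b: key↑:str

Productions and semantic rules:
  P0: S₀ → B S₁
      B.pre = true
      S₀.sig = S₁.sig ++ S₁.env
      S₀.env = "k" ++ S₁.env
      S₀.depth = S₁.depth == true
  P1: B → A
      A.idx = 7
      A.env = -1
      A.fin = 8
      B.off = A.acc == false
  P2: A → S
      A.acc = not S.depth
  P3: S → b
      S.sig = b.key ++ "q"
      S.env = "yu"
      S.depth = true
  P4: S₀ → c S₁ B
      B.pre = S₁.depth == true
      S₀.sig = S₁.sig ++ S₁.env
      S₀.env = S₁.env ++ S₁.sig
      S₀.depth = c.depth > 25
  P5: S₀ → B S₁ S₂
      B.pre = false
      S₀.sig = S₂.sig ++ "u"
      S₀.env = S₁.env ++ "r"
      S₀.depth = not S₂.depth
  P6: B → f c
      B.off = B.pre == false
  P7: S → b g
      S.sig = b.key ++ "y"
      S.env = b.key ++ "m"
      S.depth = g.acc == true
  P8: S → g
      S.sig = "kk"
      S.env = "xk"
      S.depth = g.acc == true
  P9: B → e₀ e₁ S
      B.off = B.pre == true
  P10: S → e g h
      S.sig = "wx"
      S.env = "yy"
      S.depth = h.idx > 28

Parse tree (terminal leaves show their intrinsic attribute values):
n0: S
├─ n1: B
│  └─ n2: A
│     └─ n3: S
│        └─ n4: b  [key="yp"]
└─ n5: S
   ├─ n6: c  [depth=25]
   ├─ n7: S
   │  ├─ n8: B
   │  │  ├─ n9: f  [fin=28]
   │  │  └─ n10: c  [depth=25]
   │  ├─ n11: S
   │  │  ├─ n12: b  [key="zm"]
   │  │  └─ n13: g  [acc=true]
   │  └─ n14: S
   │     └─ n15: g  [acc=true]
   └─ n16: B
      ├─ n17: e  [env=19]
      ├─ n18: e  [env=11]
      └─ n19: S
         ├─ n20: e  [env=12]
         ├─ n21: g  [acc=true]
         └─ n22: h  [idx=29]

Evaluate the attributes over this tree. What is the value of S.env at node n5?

"zmmrkku"

1. n1.pre = true  [true]
2. n2.idx = 7  [7]
3. n2.env = -1  [-1]
4. n2.fin = 8  [8]
5. n4.key = "yp"  [terminal]
6. n3.sig = "ypq"  [b.key ++ "q"]
7. n3.env = "yu"  ["yu"]
8. n3.depth = true  [true]
9. n2.acc = false  [not S.depth]
10. n1.off = true  [A.acc == false]
11. n6.depth = 25  [terminal]
12. n8.pre = false  [false]
13. n9.fin = 28  [terminal]
14. n10.depth = 25  [terminal]
15. n8.off = true  [B.pre == false]
16. n12.key = "zm"  [terminal]
17. n13.acc = true  [terminal]
18. n11.sig = "zmy"  [b.key ++ "y"]
19. n11.env = "zmm"  [b.key ++ "m"]
20. n11.depth = true  [g.acc == true]
21. n15.acc = true  [terminal]
22. n14.sig = "kk"  ["kk"]
23. n14.env = "xk"  ["xk"]
24. n14.depth = true  [g.acc == true]
25. n7.sig = "kku"  [S₂.sig ++ "u"]
26. n7.env = "zmmr"  [S₁.env ++ "r"]
27. n7.depth = false  [not S₂.depth]
28. n16.pre = false  [S₁.depth == true]
29. n17.env = 19  [terminal]
30. n18.env = 11  [terminal]
31. n20.env = 12  [terminal]
32. n21.acc = true  [terminal]
33. n22.idx = 29  [terminal]
34. n19.sig = "wx"  ["wx"]
35. n19.env = "yy"  ["yy"]
36. n19.depth = true  [h.idx > 28]
37. n16.off = false  [B.pre == true]
38. n5.sig = "kkuzmmr"  [S₁.sig ++ S₁.env]
39. n5.env = "zmmrkku"  [S₁.env ++ S₁.sig]
40. n5.depth = false  [c.depth > 25]
41. n0.sig = "kkuzmmrzmmrkku"  [S₁.sig ++ S₁.env]
42. n0.env = "kzmmrkku"  ["k" ++ S₁.env]
43. n0.depth = false  [S₁.depth == true]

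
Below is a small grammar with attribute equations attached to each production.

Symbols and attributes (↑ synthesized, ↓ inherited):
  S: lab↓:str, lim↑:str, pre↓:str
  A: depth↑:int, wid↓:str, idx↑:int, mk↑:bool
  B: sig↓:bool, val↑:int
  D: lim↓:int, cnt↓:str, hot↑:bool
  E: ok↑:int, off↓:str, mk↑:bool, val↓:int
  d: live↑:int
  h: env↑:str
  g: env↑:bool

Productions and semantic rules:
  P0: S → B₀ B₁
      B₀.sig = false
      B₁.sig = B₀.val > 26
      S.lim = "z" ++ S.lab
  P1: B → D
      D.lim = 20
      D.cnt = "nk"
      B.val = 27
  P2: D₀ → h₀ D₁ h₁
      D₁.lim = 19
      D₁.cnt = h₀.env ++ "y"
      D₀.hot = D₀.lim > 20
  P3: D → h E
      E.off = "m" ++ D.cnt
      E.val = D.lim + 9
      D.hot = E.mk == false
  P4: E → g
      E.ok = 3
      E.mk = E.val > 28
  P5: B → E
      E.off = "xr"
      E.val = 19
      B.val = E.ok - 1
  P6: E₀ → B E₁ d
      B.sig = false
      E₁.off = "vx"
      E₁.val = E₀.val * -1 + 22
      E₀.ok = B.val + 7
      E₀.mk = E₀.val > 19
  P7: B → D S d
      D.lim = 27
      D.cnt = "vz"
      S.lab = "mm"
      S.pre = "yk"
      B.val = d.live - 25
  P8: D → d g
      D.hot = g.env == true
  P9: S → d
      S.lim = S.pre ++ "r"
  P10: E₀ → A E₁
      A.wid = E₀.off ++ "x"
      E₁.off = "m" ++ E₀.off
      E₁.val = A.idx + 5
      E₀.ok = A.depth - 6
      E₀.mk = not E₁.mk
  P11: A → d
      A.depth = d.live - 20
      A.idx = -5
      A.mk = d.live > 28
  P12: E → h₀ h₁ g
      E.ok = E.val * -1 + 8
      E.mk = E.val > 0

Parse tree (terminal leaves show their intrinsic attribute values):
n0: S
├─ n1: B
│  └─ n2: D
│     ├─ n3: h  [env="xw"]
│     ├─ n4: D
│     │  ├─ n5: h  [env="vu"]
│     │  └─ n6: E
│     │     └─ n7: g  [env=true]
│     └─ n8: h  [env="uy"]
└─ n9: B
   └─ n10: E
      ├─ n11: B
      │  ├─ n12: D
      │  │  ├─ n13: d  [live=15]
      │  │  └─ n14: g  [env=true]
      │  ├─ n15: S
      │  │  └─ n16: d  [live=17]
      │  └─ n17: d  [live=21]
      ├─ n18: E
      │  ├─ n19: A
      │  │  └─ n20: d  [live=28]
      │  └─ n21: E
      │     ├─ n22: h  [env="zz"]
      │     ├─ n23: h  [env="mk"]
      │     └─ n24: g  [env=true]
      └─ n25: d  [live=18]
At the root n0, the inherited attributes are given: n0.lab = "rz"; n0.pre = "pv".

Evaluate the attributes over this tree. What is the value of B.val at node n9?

1. n0.lab = "rz"  [given at root]
2. n0.pre = "pv"  [given at root]
3. n1.sig = false  [false]
4. n2.lim = 20  [20]
5. n2.cnt = "nk"  ["nk"]
6. n3.env = "xw"  [terminal]
7. n4.lim = 19  [19]
8. n4.cnt = "xwy"  [h₀.env ++ "y"]
9. n5.env = "vu"  [terminal]
10. n6.off = "mxwy"  ["m" ++ D.cnt]
11. n6.val = 28  [D.lim + 9]
12. n7.env = true  [terminal]
13. n6.ok = 3  [3]
14. n6.mk = false  [E.val > 28]
15. n4.hot = true  [E.mk == false]
16. n8.env = "uy"  [terminal]
17. n2.hot = false  [D₀.lim > 20]
18. n1.val = 27  [27]
19. n9.sig = true  [B₀.val > 26]
20. n10.off = "xr"  ["xr"]
21. n10.val = 19  [19]
22. n11.sig = false  [false]
23. n12.lim = 27  [27]
24. n12.cnt = "vz"  ["vz"]
25. n13.live = 15  [terminal]
26. n14.env = true  [terminal]
27. n12.hot = true  [g.env == true]
28. n15.lab = "mm"  ["mm"]
29. n15.pre = "yk"  ["yk"]
30. n16.live = 17  [terminal]
31. n15.lim = "ykr"  [S.pre ++ "r"]
32. n17.live = 21  [terminal]
33. n11.val = -4  [d.live - 25]
34. n18.off = "vx"  ["vx"]
35. n18.val = 3  [E₀.val * -1 + 22]
36. n19.wid = "vxx"  [E₀.off ++ "x"]
37. n20.live = 28  [terminal]
38. n19.depth = 8  [d.live - 20]
39. n19.idx = -5  [-5]
40. n19.mk = false  [d.live > 28]
41. n21.off = "mvx"  ["m" ++ E₀.off]
42. n21.val = 0  [A.idx + 5]
43. n22.env = "zz"  [terminal]
44. n23.env = "mk"  [terminal]
45. n24.env = true  [terminal]
46. n21.ok = 8  [E.val * -1 + 8]
47. n21.mk = false  [E.val > 0]
48. n18.ok = 2  [A.depth - 6]
49. n18.mk = true  [not E₁.mk]
50. n25.live = 18  [terminal]
51. n10.ok = 3  [B.val + 7]
52. n10.mk = false  [E₀.val > 19]
53. n9.val = 2  [E.ok - 1]
54. n0.lim = "zrz"  ["z" ++ S.lab]

2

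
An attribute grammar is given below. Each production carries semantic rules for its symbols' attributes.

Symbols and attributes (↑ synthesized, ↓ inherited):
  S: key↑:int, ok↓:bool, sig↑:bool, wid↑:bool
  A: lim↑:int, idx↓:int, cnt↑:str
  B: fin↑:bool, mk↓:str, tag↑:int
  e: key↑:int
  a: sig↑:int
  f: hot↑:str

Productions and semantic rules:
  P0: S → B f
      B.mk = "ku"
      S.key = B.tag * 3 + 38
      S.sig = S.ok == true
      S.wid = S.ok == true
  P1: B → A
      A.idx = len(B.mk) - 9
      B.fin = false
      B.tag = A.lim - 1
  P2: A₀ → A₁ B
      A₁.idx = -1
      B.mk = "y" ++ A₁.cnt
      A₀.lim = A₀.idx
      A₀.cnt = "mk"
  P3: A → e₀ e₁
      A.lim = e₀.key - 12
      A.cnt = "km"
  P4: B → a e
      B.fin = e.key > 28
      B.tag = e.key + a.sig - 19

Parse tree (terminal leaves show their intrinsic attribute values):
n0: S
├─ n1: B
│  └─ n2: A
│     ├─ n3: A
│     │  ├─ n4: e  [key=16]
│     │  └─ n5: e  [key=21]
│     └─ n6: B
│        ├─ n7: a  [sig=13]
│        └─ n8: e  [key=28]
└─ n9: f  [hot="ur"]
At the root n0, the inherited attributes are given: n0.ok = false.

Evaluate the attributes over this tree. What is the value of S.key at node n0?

1. n0.ok = false  [given at root]
2. n1.mk = "ku"  ["ku"]
3. n2.idx = -7  [len(B.mk) - 9]
4. n3.idx = -1  [-1]
5. n4.key = 16  [terminal]
6. n5.key = 21  [terminal]
7. n3.lim = 4  [e₀.key - 12]
8. n3.cnt = "km"  ["km"]
9. n6.mk = "ykm"  ["y" ++ A₁.cnt]
10. n7.sig = 13  [terminal]
11. n8.key = 28  [terminal]
12. n6.fin = false  [e.key > 28]
13. n6.tag = 22  [e.key + a.sig - 19]
14. n2.lim = -7  [A₀.idx]
15. n2.cnt = "mk"  ["mk"]
16. n1.fin = false  [false]
17. n1.tag = -8  [A.lim - 1]
18. n9.hot = "ur"  [terminal]
19. n0.key = 14  [B.tag * 3 + 38]
20. n0.sig = false  [S.ok == true]
21. n0.wid = false  [S.ok == true]

14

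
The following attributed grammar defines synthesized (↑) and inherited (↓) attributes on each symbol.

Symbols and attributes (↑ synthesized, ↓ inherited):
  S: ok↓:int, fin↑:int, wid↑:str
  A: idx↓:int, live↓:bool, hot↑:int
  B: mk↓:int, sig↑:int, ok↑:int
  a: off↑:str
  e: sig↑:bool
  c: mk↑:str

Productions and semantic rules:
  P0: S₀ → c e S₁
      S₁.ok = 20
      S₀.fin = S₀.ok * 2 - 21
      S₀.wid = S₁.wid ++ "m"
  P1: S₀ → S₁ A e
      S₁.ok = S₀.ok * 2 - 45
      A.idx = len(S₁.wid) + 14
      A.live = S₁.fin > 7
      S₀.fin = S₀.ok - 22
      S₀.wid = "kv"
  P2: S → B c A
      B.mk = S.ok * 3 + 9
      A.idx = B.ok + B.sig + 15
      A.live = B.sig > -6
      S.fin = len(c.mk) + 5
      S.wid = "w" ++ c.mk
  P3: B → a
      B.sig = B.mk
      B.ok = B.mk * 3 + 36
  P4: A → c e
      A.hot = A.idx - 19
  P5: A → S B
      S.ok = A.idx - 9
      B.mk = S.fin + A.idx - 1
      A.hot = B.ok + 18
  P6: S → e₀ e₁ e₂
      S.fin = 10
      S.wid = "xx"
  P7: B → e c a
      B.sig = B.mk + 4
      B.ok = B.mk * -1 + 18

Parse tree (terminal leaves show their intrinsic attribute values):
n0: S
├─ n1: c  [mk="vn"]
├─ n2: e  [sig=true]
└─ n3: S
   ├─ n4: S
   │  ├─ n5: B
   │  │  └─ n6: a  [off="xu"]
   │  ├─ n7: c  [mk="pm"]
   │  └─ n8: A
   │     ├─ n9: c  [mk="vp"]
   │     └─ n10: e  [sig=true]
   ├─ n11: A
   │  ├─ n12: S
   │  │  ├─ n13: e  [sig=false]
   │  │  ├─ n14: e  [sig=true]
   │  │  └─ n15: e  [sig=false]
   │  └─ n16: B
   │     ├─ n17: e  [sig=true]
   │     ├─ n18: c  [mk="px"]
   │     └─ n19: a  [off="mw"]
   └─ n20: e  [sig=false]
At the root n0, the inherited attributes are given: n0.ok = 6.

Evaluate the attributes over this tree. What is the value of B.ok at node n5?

1. n0.ok = 6  [given at root]
2. n1.mk = "vn"  [terminal]
3. n2.sig = true  [terminal]
4. n3.ok = 20  [20]
5. n4.ok = -5  [S₀.ok * 2 - 45]
6. n5.mk = -6  [S.ok * 3 + 9]
7. n6.off = "xu"  [terminal]
8. n5.sig = -6  [B.mk]
9. n5.ok = 18  [B.mk * 3 + 36]
10. n7.mk = "pm"  [terminal]
11. n8.idx = 27  [B.ok + B.sig + 15]
12. n8.live = false  [B.sig > -6]
13. n9.mk = "vp"  [terminal]
14. n10.sig = true  [terminal]
15. n8.hot = 8  [A.idx - 19]
16. n4.fin = 7  [len(c.mk) + 5]
17. n4.wid = "wpm"  ["w" ++ c.mk]
18. n11.idx = 17  [len(S₁.wid) + 14]
19. n11.live = false  [S₁.fin > 7]
20. n12.ok = 8  [A.idx - 9]
21. n13.sig = false  [terminal]
22. n14.sig = true  [terminal]
23. n15.sig = false  [terminal]
24. n12.fin = 10  [10]
25. n12.wid = "xx"  ["xx"]
26. n16.mk = 26  [S.fin + A.idx - 1]
27. n17.sig = true  [terminal]
28. n18.mk = "px"  [terminal]
29. n19.off = "mw"  [terminal]
30. n16.sig = 30  [B.mk + 4]
31. n16.ok = -8  [B.mk * -1 + 18]
32. n11.hot = 10  [B.ok + 18]
33. n20.sig = false  [terminal]
34. n3.fin = -2  [S₀.ok - 22]
35. n3.wid = "kv"  ["kv"]
36. n0.fin = -9  [S₀.ok * 2 - 21]
37. n0.wid = "kvm"  [S₁.wid ++ "m"]

18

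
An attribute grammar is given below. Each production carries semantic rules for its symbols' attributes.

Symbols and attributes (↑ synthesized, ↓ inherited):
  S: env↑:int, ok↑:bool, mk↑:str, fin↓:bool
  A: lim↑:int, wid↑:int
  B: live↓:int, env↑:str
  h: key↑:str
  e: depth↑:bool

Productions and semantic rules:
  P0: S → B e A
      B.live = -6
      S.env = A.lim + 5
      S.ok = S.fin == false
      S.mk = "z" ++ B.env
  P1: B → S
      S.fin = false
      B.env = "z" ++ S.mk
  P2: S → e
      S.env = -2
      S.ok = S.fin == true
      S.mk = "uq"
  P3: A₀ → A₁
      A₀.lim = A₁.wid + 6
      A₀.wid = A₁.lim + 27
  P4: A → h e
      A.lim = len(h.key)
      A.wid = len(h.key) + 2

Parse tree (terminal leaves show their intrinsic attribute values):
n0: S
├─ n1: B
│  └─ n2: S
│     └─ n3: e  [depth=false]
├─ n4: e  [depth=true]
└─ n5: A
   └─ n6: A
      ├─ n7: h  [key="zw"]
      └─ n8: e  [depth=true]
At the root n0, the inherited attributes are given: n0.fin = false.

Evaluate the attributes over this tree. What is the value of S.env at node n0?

1. n0.fin = false  [given at root]
2. n1.live = -6  [-6]
3. n2.fin = false  [false]
4. n3.depth = false  [terminal]
5. n2.env = -2  [-2]
6. n2.ok = false  [S.fin == true]
7. n2.mk = "uq"  ["uq"]
8. n1.env = "zuq"  ["z" ++ S.mk]
9. n4.depth = true  [terminal]
10. n7.key = "zw"  [terminal]
11. n8.depth = true  [terminal]
12. n6.lim = 2  [len(h.key)]
13. n6.wid = 4  [len(h.key) + 2]
14. n5.lim = 10  [A₁.wid + 6]
15. n5.wid = 29  [A₁.lim + 27]
16. n0.env = 15  [A.lim + 5]
17. n0.ok = true  [S.fin == false]
18. n0.mk = "zzuq"  ["z" ++ B.env]

15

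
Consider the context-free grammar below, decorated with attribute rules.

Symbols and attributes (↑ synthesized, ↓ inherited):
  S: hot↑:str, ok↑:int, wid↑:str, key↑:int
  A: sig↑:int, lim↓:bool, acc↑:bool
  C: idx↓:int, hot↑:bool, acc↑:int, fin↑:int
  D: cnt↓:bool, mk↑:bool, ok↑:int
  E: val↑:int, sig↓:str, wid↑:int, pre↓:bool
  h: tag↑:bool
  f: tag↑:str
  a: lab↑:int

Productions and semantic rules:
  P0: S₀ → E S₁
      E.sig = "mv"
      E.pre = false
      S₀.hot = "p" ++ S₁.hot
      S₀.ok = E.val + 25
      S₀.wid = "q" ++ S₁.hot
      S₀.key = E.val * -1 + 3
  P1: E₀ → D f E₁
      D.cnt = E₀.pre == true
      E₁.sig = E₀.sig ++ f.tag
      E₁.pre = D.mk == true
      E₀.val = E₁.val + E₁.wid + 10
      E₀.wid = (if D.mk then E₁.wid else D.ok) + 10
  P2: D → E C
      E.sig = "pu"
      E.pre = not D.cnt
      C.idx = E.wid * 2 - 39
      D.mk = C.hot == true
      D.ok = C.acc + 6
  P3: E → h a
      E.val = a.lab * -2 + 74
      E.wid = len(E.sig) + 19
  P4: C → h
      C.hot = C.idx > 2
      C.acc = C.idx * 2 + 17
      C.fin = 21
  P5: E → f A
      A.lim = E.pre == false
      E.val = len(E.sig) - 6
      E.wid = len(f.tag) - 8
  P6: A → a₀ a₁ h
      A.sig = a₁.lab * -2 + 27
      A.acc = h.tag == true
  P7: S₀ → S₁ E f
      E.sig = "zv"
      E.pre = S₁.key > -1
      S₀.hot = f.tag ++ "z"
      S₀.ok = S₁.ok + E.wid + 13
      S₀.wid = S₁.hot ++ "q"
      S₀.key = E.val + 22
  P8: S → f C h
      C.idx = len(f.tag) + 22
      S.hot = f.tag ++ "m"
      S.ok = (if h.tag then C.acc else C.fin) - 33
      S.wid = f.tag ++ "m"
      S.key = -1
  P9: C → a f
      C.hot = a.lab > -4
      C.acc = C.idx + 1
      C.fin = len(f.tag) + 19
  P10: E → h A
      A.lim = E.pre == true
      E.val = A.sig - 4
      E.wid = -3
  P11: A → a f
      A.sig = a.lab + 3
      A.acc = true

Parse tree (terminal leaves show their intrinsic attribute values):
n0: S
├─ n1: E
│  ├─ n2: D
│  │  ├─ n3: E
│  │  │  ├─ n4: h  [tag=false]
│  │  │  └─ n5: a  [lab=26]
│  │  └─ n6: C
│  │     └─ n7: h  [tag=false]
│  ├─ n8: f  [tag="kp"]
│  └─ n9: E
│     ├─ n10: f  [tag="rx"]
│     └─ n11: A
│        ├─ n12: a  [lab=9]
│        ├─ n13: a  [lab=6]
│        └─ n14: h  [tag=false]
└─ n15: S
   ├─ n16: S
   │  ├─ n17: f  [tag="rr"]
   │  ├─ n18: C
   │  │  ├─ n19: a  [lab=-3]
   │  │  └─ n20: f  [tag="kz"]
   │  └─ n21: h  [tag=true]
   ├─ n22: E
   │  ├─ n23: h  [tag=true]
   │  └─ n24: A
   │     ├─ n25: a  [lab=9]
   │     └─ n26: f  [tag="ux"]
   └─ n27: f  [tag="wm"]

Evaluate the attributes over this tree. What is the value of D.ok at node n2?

29

1. n1.sig = "mv"  ["mv"]
2. n1.pre = false  [false]
3. n2.cnt = false  [E₀.pre == true]
4. n3.sig = "pu"  ["pu"]
5. n3.pre = true  [not D.cnt]
6. n4.tag = false  [terminal]
7. n5.lab = 26  [terminal]
8. n3.val = 22  [a.lab * -2 + 74]
9. n3.wid = 21  [len(E.sig) + 19]
10. n6.idx = 3  [E.wid * 2 - 39]
11. n7.tag = false  [terminal]
12. n6.hot = true  [C.idx > 2]
13. n6.acc = 23  [C.idx * 2 + 17]
14. n6.fin = 21  [21]
15. n2.mk = true  [C.hot == true]
16. n2.ok = 29  [C.acc + 6]
17. n8.tag = "kp"  [terminal]
18. n9.sig = "mvkp"  [E₀.sig ++ f.tag]
19. n9.pre = true  [D.mk == true]
20. n10.tag = "rx"  [terminal]
21. n11.lim = false  [E.pre == false]
22. n12.lab = 9  [terminal]
23. n13.lab = 6  [terminal]
24. n14.tag = false  [terminal]
25. n11.sig = 15  [a₁.lab * -2 + 27]
26. n11.acc = false  [h.tag == true]
27. n9.val = -2  [len(E.sig) - 6]
28. n9.wid = -6  [len(f.tag) - 8]
29. n1.val = 2  [E₁.val + E₁.wid + 10]
30. n1.wid = 4  [(if D.mk then E₁.wid else D.ok) + 10]
31. n17.tag = "rr"  [terminal]
32. n18.idx = 24  [len(f.tag) + 22]
33. n19.lab = -3  [terminal]
34. n20.tag = "kz"  [terminal]
35. n18.hot = true  [a.lab > -4]
36. n18.acc = 25  [C.idx + 1]
37. n18.fin = 21  [len(f.tag) + 19]
38. n21.tag = true  [terminal]
39. n16.hot = "rrm"  [f.tag ++ "m"]
40. n16.ok = -8  [(if h.tag then C.acc else C.fin) - 33]
41. n16.wid = "rrm"  [f.tag ++ "m"]
42. n16.key = -1  [-1]
43. n22.sig = "zv"  ["zv"]
44. n22.pre = false  [S₁.key > -1]
45. n23.tag = true  [terminal]
46. n24.lim = false  [E.pre == true]
47. n25.lab = 9  [terminal]
48. n26.tag = "ux"  [terminal]
49. n24.sig = 12  [a.lab + 3]
50. n24.acc = true  [true]
51. n22.val = 8  [A.sig - 4]
52. n22.wid = -3  [-3]
53. n27.tag = "wm"  [terminal]
54. n15.hot = "wmz"  [f.tag ++ "z"]
55. n15.ok = 2  [S₁.ok + E.wid + 13]
56. n15.wid = "rrmq"  [S₁.hot ++ "q"]
57. n15.key = 30  [E.val + 22]
58. n0.hot = "pwmz"  ["p" ++ S₁.hot]
59. n0.ok = 27  [E.val + 25]
60. n0.wid = "qwmz"  ["q" ++ S₁.hot]
61. n0.key = 1  [E.val * -1 + 3]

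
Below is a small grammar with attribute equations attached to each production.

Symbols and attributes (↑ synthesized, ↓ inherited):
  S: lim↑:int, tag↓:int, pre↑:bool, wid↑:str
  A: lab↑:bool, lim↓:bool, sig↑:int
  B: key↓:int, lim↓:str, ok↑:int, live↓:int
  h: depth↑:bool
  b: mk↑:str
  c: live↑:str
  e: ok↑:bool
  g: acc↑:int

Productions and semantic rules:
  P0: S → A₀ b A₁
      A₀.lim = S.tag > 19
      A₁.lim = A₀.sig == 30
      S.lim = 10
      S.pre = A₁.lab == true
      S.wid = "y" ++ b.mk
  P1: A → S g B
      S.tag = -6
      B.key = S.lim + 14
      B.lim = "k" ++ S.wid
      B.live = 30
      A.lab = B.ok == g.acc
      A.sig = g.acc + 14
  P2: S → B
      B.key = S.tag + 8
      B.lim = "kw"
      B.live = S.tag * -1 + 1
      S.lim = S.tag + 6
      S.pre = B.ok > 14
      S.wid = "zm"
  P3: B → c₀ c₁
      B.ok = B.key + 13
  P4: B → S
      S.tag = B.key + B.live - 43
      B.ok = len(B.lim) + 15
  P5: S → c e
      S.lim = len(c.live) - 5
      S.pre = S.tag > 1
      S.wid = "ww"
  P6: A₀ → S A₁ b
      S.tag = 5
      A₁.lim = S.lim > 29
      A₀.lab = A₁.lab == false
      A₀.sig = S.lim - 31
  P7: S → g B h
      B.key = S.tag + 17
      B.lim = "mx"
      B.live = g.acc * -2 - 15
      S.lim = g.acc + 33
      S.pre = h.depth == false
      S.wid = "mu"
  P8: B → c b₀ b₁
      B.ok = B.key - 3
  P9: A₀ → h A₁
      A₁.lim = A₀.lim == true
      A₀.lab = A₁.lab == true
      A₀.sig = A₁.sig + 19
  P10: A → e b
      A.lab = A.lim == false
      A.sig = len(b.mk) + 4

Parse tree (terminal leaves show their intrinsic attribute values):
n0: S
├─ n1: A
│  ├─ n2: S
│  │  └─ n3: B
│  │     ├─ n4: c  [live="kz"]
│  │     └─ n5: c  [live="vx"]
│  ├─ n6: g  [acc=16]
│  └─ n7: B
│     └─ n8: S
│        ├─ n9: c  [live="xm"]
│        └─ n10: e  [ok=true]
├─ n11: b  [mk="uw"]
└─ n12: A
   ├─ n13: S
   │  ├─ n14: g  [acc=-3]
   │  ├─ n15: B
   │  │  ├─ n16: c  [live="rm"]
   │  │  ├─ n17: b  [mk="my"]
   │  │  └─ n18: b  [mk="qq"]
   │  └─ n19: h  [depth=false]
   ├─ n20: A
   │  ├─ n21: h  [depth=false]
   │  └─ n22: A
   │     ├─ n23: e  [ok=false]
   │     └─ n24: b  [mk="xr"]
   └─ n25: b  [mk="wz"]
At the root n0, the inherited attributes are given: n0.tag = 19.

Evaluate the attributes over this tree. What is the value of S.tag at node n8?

1. n0.tag = 19  [given at root]
2. n1.lim = false  [S.tag > 19]
3. n2.tag = -6  [-6]
4. n3.key = 2  [S.tag + 8]
5. n3.lim = "kw"  ["kw"]
6. n3.live = 7  [S.tag * -1 + 1]
7. n4.live = "kz"  [terminal]
8. n5.live = "vx"  [terminal]
9. n3.ok = 15  [B.key + 13]
10. n2.lim = 0  [S.tag + 6]
11. n2.pre = true  [B.ok > 14]
12. n2.wid = "zm"  ["zm"]
13. n6.acc = 16  [terminal]
14. n7.key = 14  [S.lim + 14]
15. n7.lim = "kzm"  ["k" ++ S.wid]
16. n7.live = 30  [30]
17. n8.tag = 1  [B.key + B.live - 43]
18. n9.live = "xm"  [terminal]
19. n10.ok = true  [terminal]
20. n8.lim = -3  [len(c.live) - 5]
21. n8.pre = false  [S.tag > 1]
22. n8.wid = "ww"  ["ww"]
23. n7.ok = 18  [len(B.lim) + 15]
24. n1.lab = false  [B.ok == g.acc]
25. n1.sig = 30  [g.acc + 14]
26. n11.mk = "uw"  [terminal]
27. n12.lim = true  [A₀.sig == 30]
28. n13.tag = 5  [5]
29. n14.acc = -3  [terminal]
30. n15.key = 22  [S.tag + 17]
31. n15.lim = "mx"  ["mx"]
32. n15.live = -9  [g.acc * -2 - 15]
33. n16.live = "rm"  [terminal]
34. n17.mk = "my"  [terminal]
35. n18.mk = "qq"  [terminal]
36. n15.ok = 19  [B.key - 3]
37. n19.depth = false  [terminal]
38. n13.lim = 30  [g.acc + 33]
39. n13.pre = true  [h.depth == false]
40. n13.wid = "mu"  ["mu"]
41. n20.lim = true  [S.lim > 29]
42. n21.depth = false  [terminal]
43. n22.lim = true  [A₀.lim == true]
44. n23.ok = false  [terminal]
45. n24.mk = "xr"  [terminal]
46. n22.lab = false  [A.lim == false]
47. n22.sig = 6  [len(b.mk) + 4]
48. n20.lab = false  [A₁.lab == true]
49. n20.sig = 25  [A₁.sig + 19]
50. n25.mk = "wz"  [terminal]
51. n12.lab = true  [A₁.lab == false]
52. n12.sig = -1  [S.lim - 31]
53. n0.lim = 10  [10]
54. n0.pre = true  [A₁.lab == true]
55. n0.wid = "yuw"  ["y" ++ b.mk]

1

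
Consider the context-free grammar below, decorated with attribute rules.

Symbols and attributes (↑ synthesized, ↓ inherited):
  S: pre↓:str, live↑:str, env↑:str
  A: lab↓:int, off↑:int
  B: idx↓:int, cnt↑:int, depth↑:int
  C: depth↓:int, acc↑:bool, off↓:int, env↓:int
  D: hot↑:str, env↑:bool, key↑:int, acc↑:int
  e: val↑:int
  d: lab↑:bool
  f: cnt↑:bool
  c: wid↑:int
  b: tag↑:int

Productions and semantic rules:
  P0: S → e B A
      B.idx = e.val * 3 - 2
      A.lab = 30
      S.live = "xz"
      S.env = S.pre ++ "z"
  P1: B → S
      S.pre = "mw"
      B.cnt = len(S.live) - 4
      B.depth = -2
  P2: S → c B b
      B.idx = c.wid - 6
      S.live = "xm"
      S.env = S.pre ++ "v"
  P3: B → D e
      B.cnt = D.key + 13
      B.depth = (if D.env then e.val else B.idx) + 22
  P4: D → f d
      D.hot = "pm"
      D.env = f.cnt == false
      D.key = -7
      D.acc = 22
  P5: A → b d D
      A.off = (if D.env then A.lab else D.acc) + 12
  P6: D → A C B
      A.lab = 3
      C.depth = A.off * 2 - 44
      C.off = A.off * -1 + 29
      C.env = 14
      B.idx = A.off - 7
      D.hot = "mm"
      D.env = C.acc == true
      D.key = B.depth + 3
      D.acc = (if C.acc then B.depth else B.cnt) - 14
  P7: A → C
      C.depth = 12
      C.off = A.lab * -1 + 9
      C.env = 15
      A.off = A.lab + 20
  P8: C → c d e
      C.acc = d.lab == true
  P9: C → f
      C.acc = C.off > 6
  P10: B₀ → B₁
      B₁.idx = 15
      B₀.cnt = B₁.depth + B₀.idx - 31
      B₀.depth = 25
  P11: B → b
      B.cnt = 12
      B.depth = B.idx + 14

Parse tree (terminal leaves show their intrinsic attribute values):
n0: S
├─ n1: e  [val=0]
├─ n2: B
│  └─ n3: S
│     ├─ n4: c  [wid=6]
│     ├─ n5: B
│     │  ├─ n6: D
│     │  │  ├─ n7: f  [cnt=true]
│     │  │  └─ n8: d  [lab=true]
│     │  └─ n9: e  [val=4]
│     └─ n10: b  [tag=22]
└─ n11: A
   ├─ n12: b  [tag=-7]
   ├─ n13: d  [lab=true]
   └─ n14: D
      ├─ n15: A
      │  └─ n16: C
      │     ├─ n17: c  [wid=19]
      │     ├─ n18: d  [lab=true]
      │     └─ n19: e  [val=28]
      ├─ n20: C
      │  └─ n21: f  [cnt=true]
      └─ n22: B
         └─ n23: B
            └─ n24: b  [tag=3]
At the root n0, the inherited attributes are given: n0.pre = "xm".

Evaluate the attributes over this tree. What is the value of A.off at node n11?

12

1. n0.pre = "xm"  [given at root]
2. n1.val = 0  [terminal]
3. n2.idx = -2  [e.val * 3 - 2]
4. n3.pre = "mw"  ["mw"]
5. n4.wid = 6  [terminal]
6. n5.idx = 0  [c.wid - 6]
7. n7.cnt = true  [terminal]
8. n8.lab = true  [terminal]
9. n6.hot = "pm"  ["pm"]
10. n6.env = false  [f.cnt == false]
11. n6.key = -7  [-7]
12. n6.acc = 22  [22]
13. n9.val = 4  [terminal]
14. n5.cnt = 6  [D.key + 13]
15. n5.depth = 22  [(if D.env then e.val else B.idx) + 22]
16. n10.tag = 22  [terminal]
17. n3.live = "xm"  ["xm"]
18. n3.env = "mwv"  [S.pre ++ "v"]
19. n2.cnt = -2  [len(S.live) - 4]
20. n2.depth = -2  [-2]
21. n11.lab = 30  [30]
22. n12.tag = -7  [terminal]
23. n13.lab = true  [terminal]
24. n15.lab = 3  [3]
25. n16.depth = 12  [12]
26. n16.off = 6  [A.lab * -1 + 9]
27. n16.env = 15  [15]
28. n17.wid = 19  [terminal]
29. n18.lab = true  [terminal]
30. n19.val = 28  [terminal]
31. n16.acc = true  [d.lab == true]
32. n15.off = 23  [A.lab + 20]
33. n20.depth = 2  [A.off * 2 - 44]
34. n20.off = 6  [A.off * -1 + 29]
35. n20.env = 14  [14]
36. n21.cnt = true  [terminal]
37. n20.acc = false  [C.off > 6]
38. n22.idx = 16  [A.off - 7]
39. n23.idx = 15  [15]
40. n24.tag = 3  [terminal]
41. n23.cnt = 12  [12]
42. n23.depth = 29  [B.idx + 14]
43. n22.cnt = 14  [B₁.depth + B₀.idx - 31]
44. n22.depth = 25  [25]
45. n14.hot = "mm"  ["mm"]
46. n14.env = false  [C.acc == true]
47. n14.key = 28  [B.depth + 3]
48. n14.acc = 0  [(if C.acc then B.depth else B.cnt) - 14]
49. n11.off = 12  [(if D.env then A.lab else D.acc) + 12]
50. n0.live = "xz"  ["xz"]
51. n0.env = "xmz"  [S.pre ++ "z"]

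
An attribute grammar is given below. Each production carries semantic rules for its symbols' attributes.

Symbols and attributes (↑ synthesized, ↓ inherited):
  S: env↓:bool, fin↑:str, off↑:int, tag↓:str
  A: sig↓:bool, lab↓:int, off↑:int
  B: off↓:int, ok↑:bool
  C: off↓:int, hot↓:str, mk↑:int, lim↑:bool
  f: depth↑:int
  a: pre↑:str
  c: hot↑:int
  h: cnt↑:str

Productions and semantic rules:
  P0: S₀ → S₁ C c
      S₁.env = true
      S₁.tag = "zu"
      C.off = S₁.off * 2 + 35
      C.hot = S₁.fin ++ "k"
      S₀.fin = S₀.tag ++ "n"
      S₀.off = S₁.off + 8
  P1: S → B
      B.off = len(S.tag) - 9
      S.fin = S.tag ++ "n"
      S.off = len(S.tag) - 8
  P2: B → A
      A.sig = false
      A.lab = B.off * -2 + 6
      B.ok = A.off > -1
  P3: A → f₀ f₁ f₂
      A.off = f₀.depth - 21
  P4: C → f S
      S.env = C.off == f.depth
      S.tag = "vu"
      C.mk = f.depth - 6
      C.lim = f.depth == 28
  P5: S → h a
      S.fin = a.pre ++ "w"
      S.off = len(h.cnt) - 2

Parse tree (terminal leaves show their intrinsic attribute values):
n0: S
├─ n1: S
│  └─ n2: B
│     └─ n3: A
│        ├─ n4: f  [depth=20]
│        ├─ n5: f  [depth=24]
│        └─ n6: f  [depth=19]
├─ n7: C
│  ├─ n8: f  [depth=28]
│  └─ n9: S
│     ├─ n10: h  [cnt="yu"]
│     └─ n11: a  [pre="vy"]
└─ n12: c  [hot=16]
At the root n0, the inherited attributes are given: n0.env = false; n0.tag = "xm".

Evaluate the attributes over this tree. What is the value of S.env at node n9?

1. n0.env = false  [given at root]
2. n0.tag = "xm"  [given at root]
3. n1.env = true  [true]
4. n1.tag = "zu"  ["zu"]
5. n2.off = -7  [len(S.tag) - 9]
6. n3.sig = false  [false]
7. n3.lab = 20  [B.off * -2 + 6]
8. n4.depth = 20  [terminal]
9. n5.depth = 24  [terminal]
10. n6.depth = 19  [terminal]
11. n3.off = -1  [f₀.depth - 21]
12. n2.ok = false  [A.off > -1]
13. n1.fin = "zun"  [S.tag ++ "n"]
14. n1.off = -6  [len(S.tag) - 8]
15. n7.off = 23  [S₁.off * 2 + 35]
16. n7.hot = "zunk"  [S₁.fin ++ "k"]
17. n8.depth = 28  [terminal]
18. n9.env = false  [C.off == f.depth]
19. n9.tag = "vu"  ["vu"]
20. n10.cnt = "yu"  [terminal]
21. n11.pre = "vy"  [terminal]
22. n9.fin = "vyw"  [a.pre ++ "w"]
23. n9.off = 0  [len(h.cnt) - 2]
24. n7.mk = 22  [f.depth - 6]
25. n7.lim = true  [f.depth == 28]
26. n12.hot = 16  [terminal]
27. n0.fin = "xmn"  [S₀.tag ++ "n"]
28. n0.off = 2  [S₁.off + 8]

false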